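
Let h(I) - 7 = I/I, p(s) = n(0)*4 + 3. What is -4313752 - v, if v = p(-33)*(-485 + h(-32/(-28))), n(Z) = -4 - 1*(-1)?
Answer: -4318045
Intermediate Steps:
n(Z) = -3 (n(Z) = -4 + 1 = -3)
p(s) = -9 (p(s) = -3*4 + 3 = -12 + 3 = -9)
h(I) = 8 (h(I) = 7 + I/I = 7 + 1 = 8)
v = 4293 (v = -9*(-485 + 8) = -9*(-477) = 4293)
-4313752 - v = -4313752 - 1*4293 = -4313752 - 4293 = -4318045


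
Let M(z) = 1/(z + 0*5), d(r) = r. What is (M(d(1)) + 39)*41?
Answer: 1640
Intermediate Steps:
M(z) = 1/z (M(z) = 1/(z + 0) = 1/z)
(M(d(1)) + 39)*41 = (1/1 + 39)*41 = (1 + 39)*41 = 40*41 = 1640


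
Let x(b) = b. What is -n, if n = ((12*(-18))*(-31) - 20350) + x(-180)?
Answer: 13834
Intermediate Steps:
n = -13834 (n = ((12*(-18))*(-31) - 20350) - 180 = (-216*(-31) - 20350) - 180 = (6696 - 20350) - 180 = -13654 - 180 = -13834)
-n = -1*(-13834) = 13834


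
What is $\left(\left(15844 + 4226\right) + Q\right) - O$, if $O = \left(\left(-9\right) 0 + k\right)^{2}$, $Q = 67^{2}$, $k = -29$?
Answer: $23718$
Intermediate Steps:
$Q = 4489$
$O = 841$ ($O = \left(\left(-9\right) 0 - 29\right)^{2} = \left(0 - 29\right)^{2} = \left(-29\right)^{2} = 841$)
$\left(\left(15844 + 4226\right) + Q\right) - O = \left(\left(15844 + 4226\right) + 4489\right) - 841 = \left(20070 + 4489\right) - 841 = 24559 - 841 = 23718$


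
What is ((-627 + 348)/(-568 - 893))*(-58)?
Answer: -5394/487 ≈ -11.076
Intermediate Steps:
((-627 + 348)/(-568 - 893))*(-58) = -279/(-1461)*(-58) = -279*(-1/1461)*(-58) = (93/487)*(-58) = -5394/487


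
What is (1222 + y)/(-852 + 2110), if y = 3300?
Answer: 133/37 ≈ 3.5946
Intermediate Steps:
(1222 + y)/(-852 + 2110) = (1222 + 3300)/(-852 + 2110) = 4522/1258 = 4522*(1/1258) = 133/37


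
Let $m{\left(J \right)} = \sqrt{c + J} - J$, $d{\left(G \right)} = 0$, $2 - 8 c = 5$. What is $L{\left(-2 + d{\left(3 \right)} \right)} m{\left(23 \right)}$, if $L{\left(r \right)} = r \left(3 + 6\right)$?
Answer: $414 - \frac{9 \sqrt{362}}{2} \approx 328.38$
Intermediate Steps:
$c = - \frac{3}{8}$ ($c = \frac{1}{4} - \frac{5}{8} = - \frac{3}{8} \approx -0.375$)
$m{\left(J \right)} = \sqrt{- \frac{3}{8} + J} - J$
$L{\left(r \right)} = 9 r$ ($L{\left(r \right)} = r 9 = 9 r$)
$L{\left(-2 + d{\left(3 \right)} \right)} m{\left(23 \right)} = 9 \left(-2 + 0\right) \left(\left(-1\right) 23 + \frac{\sqrt{-6 + 16 \cdot 23}}{4}\right) = 9 \left(-2\right) \left(-23 + \frac{\sqrt{-6 + 368}}{4}\right) = - 18 \left(-23 + \frac{\sqrt{362}}{4}\right) = 414 - \frac{9 \sqrt{362}}{2}$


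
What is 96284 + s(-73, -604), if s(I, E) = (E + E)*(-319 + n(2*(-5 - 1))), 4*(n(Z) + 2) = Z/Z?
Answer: 483750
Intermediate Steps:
n(Z) = -7/4 (n(Z) = -2 + (Z/Z)/4 = -2 + (¼)*1 = -2 + ¼ = -7/4)
s(I, E) = -1283*E/2 (s(I, E) = (E + E)*(-319 - 7/4) = (2*E)*(-1283/4) = -1283*E/2)
96284 + s(-73, -604) = 96284 - 1283/2*(-604) = 96284 + 387466 = 483750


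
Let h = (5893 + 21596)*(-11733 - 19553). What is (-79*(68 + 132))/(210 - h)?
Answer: -1975/107502633 ≈ -1.8372e-5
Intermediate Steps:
h = -860020854 (h = 27489*(-31286) = -860020854)
(-79*(68 + 132))/(210 - h) = (-79*(68 + 132))/(210 - 1*(-860020854)) = (-79*200)/(210 + 860020854) = -15800/860021064 = -15800*1/860021064 = -1975/107502633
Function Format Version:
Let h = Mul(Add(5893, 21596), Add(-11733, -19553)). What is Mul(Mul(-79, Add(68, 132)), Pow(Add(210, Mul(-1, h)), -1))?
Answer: Rational(-1975, 107502633) ≈ -1.8372e-5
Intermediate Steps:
h = -860020854 (h = Mul(27489, -31286) = -860020854)
Mul(Mul(-79, Add(68, 132)), Pow(Add(210, Mul(-1, h)), -1)) = Mul(Mul(-79, Add(68, 132)), Pow(Add(210, Mul(-1, -860020854)), -1)) = Mul(Mul(-79, 200), Pow(Add(210, 860020854), -1)) = Mul(-15800, Pow(860021064, -1)) = Mul(-15800, Rational(1, 860021064)) = Rational(-1975, 107502633)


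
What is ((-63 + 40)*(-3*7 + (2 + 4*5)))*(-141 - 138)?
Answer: 6417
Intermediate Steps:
((-63 + 40)*(-3*7 + (2 + 4*5)))*(-141 - 138) = -23*(-21 + (2 + 20))*(-279) = -23*(-21 + 22)*(-279) = -23*1*(-279) = -23*(-279) = 6417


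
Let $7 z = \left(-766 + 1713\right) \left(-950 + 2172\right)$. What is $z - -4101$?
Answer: $\frac{1185941}{7} \approx 1.6942 \cdot 10^{5}$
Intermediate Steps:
$z = \frac{1157234}{7}$ ($z = \frac{\left(-766 + 1713\right) \left(-950 + 2172\right)}{7} = \frac{947 \cdot 1222}{7} = \frac{1}{7} \cdot 1157234 = \frac{1157234}{7} \approx 1.6532 \cdot 10^{5}$)
$z - -4101 = \frac{1157234}{7} - -4101 = \frac{1157234}{7} + 4101 = \frac{1185941}{7}$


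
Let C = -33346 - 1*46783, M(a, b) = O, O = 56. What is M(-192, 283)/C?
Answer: -8/11447 ≈ -0.00069887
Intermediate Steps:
M(a, b) = 56
C = -80129 (C = -33346 - 46783 = -80129)
M(-192, 283)/C = 56/(-80129) = 56*(-1/80129) = -8/11447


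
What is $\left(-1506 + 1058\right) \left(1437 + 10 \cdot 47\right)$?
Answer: $-854336$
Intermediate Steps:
$\left(-1506 + 1058\right) \left(1437 + 10 \cdot 47\right) = - 448 \left(1437 + 470\right) = \left(-448\right) 1907 = -854336$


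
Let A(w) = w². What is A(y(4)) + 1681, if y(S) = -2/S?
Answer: 6725/4 ≈ 1681.3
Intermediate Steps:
A(y(4)) + 1681 = (-2/4)² + 1681 = (-2*¼)² + 1681 = (-½)² + 1681 = ¼ + 1681 = 6725/4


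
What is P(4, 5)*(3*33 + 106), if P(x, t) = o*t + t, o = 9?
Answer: 10250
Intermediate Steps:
P(x, t) = 10*t (P(x, t) = 9*t + t = 10*t)
P(4, 5)*(3*33 + 106) = (10*5)*(3*33 + 106) = 50*(99 + 106) = 50*205 = 10250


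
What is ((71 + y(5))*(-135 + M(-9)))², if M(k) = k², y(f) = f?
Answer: 16842816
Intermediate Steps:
((71 + y(5))*(-135 + M(-9)))² = ((71 + 5)*(-135 + (-9)²))² = (76*(-135 + 81))² = (76*(-54))² = (-4104)² = 16842816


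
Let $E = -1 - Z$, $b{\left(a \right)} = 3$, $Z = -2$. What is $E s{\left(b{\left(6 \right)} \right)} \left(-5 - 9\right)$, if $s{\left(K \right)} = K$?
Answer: $-42$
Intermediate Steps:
$E = 1$ ($E = -1 - -2 = -1 + 2 = 1$)
$E s{\left(b{\left(6 \right)} \right)} \left(-5 - 9\right) = 1 \cdot 3 \left(-5 - 9\right) = 3 \left(-5 - 9\right) = 3 \left(-14\right) = -42$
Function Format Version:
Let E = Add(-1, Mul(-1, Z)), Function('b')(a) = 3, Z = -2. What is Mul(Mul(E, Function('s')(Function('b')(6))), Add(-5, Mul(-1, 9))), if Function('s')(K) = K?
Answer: -42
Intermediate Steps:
E = 1 (E = Add(-1, Mul(-1, -2)) = Add(-1, 2) = 1)
Mul(Mul(E, Function('s')(Function('b')(6))), Add(-5, Mul(-1, 9))) = Mul(Mul(1, 3), Add(-5, Mul(-1, 9))) = Mul(3, Add(-5, -9)) = Mul(3, -14) = -42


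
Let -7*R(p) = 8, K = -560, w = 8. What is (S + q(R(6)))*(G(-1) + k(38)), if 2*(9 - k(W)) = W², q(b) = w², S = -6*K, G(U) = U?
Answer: -2444736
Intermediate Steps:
R(p) = -8/7 (R(p) = -⅐*8 = -8/7)
S = 3360 (S = -6*(-560) = 3360)
q(b) = 64 (q(b) = 8² = 64)
k(W) = 9 - W²/2
(S + q(R(6)))*(G(-1) + k(38)) = (3360 + 64)*(-1 + (9 - ½*38²)) = 3424*(-1 + (9 - ½*1444)) = 3424*(-1 + (9 - 722)) = 3424*(-1 - 713) = 3424*(-714) = -2444736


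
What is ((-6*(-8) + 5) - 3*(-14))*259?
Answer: 24605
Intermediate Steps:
((-6*(-8) + 5) - 3*(-14))*259 = ((48 + 5) + 42)*259 = (53 + 42)*259 = 95*259 = 24605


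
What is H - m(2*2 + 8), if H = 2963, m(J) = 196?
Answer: 2767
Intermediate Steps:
H - m(2*2 + 8) = 2963 - 1*196 = 2963 - 196 = 2767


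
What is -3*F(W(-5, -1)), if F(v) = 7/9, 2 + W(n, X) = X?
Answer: -7/3 ≈ -2.3333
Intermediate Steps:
W(n, X) = -2 + X
F(v) = 7/9 (F(v) = 7*(⅑) = 7/9)
-3*F(W(-5, -1)) = -3*7/9 = -7/3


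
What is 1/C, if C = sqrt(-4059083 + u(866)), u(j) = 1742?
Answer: -I*sqrt(4057341)/4057341 ≈ -0.00049645*I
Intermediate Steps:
C = I*sqrt(4057341) (C = sqrt(-4059083 + 1742) = sqrt(-4057341) = I*sqrt(4057341) ≈ 2014.3*I)
1/C = 1/(I*sqrt(4057341)) = -I*sqrt(4057341)/4057341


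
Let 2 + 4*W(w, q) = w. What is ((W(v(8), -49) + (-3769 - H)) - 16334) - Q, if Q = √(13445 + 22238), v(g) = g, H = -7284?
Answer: -25635/2 - √35683 ≈ -13006.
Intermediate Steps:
W(w, q) = -½ + w/4
Q = √35683 ≈ 188.90
((W(v(8), -49) + (-3769 - H)) - 16334) - Q = (((-½ + (¼)*8) + (-3769 - 1*(-7284))) - 16334) - √35683 = (((-½ + 2) + (-3769 + 7284)) - 16334) - √35683 = ((3/2 + 3515) - 16334) - √35683 = (7033/2 - 16334) - √35683 = -25635/2 - √35683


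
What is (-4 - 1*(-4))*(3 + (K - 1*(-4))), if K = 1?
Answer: 0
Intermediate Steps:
(-4 - 1*(-4))*(3 + (K - 1*(-4))) = (-4 - 1*(-4))*(3 + (1 - 1*(-4))) = (-4 + 4)*(3 + (1 + 4)) = 0*(3 + 5) = 0*8 = 0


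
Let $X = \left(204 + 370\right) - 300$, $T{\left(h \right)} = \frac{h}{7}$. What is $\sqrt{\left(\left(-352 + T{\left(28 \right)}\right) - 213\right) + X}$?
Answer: $i \sqrt{287} \approx 16.941 i$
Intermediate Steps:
$T{\left(h \right)} = \frac{h}{7}$ ($T{\left(h \right)} = h \frac{1}{7} = \frac{h}{7}$)
$X = 274$ ($X = 574 - 300 = 274$)
$\sqrt{\left(\left(-352 + T{\left(28 \right)}\right) - 213\right) + X} = \sqrt{\left(\left(-352 + \frac{1}{7} \cdot 28\right) - 213\right) + 274} = \sqrt{\left(\left(-352 + 4\right) - 213\right) + 274} = \sqrt{\left(-348 - 213\right) + 274} = \sqrt{-561 + 274} = \sqrt{-287} = i \sqrt{287}$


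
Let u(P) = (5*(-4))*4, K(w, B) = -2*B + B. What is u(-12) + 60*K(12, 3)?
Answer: -260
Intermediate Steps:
K(w, B) = -B
u(P) = -80 (u(P) = -20*4 = -80)
u(-12) + 60*K(12, 3) = -80 + 60*(-1*3) = -80 + 60*(-3) = -80 - 180 = -260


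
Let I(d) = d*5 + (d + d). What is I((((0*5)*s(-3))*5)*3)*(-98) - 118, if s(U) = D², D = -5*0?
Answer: -118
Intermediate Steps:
D = 0
s(U) = 0 (s(U) = 0² = 0)
I(d) = 7*d (I(d) = 5*d + 2*d = 7*d)
I((((0*5)*s(-3))*5)*3)*(-98) - 118 = (7*((((0*5)*0)*5)*3))*(-98) - 118 = (7*(((0*0)*5)*3))*(-98) - 118 = (7*((0*5)*3))*(-98) - 118 = (7*(0*3))*(-98) - 118 = (7*0)*(-98) - 118 = 0*(-98) - 118 = 0 - 118 = -118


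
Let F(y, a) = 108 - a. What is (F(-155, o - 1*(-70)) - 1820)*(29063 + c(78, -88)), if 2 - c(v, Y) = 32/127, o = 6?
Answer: -6599906724/127 ≈ -5.1968e+7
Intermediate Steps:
c(v, Y) = 222/127 (c(v, Y) = 2 - 32/127 = 222/127)
(F(-155, o - 1*(-70)) - 1820)*(29063 + c(78, -88)) = ((108 - (6 - 1*(-70))) - 1820)*(29063 + 222/127) = ((108 - (6 + 70)) - 1820)*(3691223/127) = ((108 - 1*76) - 1820)*(3691223/127) = ((108 - 76) - 1820)*(3691223/127) = (32 - 1820)*(3691223/127) = -1788*3691223/127 = -6599906724/127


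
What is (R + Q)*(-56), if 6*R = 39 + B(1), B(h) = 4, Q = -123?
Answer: 19460/3 ≈ 6486.7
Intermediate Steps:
R = 43/6 (R = (39 + 4)/6 = (1/6)*43 = 43/6 ≈ 7.1667)
(R + Q)*(-56) = (43/6 - 123)*(-56) = -695/6*(-56) = 19460/3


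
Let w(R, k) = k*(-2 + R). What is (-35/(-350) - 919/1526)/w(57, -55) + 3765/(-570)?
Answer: -2896561317/438534250 ≈ -6.6051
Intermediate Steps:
(-35/(-350) - 919/1526)/w(57, -55) + 3765/(-570) = (-35/(-350) - 919/1526)/((-55*(-2 + 57))) + 3765/(-570) = (-35*(-1/350) - 919*1/1526)/((-55*55)) + 3765*(-1/570) = (⅒ - 919/1526)/(-3025) - 251/38 = -1916/3815*(-1/3025) - 251/38 = 1916/11540375 - 251/38 = -2896561317/438534250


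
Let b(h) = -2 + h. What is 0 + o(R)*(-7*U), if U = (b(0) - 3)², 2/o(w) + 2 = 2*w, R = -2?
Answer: 175/3 ≈ 58.333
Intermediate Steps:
o(w) = 2/(-2 + 2*w)
U = 25 (U = ((-2 + 0) - 3)² = (-2 - 3)² = (-5)² = 25)
0 + o(R)*(-7*U) = 0 + (-7*25)/(-1 - 2) = 0 - 175/(-3) = 0 - ⅓*(-175) = 0 + 175/3 = 175/3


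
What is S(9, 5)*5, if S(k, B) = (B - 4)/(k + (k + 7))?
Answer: 1/5 ≈ 0.20000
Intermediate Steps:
S(k, B) = (-4 + B)/(7 + 2*k) (S(k, B) = (-4 + B)/(k + (7 + k)) = (-4 + B)/(7 + 2*k))
S(9, 5)*5 = ((-4 + 5)/(7 + 2*9))*5 = (1/(7 + 18))*5 = (1/25)*5 = 1/5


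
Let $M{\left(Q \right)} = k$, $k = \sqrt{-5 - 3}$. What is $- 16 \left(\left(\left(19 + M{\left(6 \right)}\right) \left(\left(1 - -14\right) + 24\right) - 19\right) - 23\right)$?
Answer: $-11184 - 1248 i \sqrt{2} \approx -11184.0 - 1764.9 i$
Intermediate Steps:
$k = 2 i \sqrt{2}$ ($k = \sqrt{-8} = 2 i \sqrt{2} \approx 2.8284 i$)
$M{\left(Q \right)} = 2 i \sqrt{2}$
$- 16 \left(\left(\left(19 + M{\left(6 \right)}\right) \left(\left(1 - -14\right) + 24\right) - 19\right) - 23\right) = - 16 \left(\left(\left(19 + 2 i \sqrt{2}\right) \left(\left(1 - -14\right) + 24\right) - 19\right) - 23\right) = - 16 \left(\left(\left(19 + 2 i \sqrt{2}\right) \left(\left(1 + 14\right) + 24\right) - 19\right) - 23\right) = - 16 \left(\left(\left(19 + 2 i \sqrt{2}\right) \left(15 + 24\right) - 19\right) - 23\right) = - 16 \left(\left(\left(19 + 2 i \sqrt{2}\right) 39 - 19\right) - 23\right) = - 16 \left(\left(\left(741 + 78 i \sqrt{2}\right) - 19\right) - 23\right) = - 16 \left(\left(722 + 78 i \sqrt{2}\right) - 23\right) = - 16 \left(699 + 78 i \sqrt{2}\right) = -11184 - 1248 i \sqrt{2}$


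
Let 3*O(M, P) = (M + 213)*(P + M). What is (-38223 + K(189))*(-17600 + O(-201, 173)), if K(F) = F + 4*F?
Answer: 660267936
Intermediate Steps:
O(M, P) = (213 + M)*(M + P)/3 (O(M, P) = ((M + 213)*(P + M))/3 = ((213 + M)*(M + P))/3 = (213 + M)*(M + P)/3)
K(F) = 5*F
(-38223 + K(189))*(-17600 + O(-201, 173)) = (-38223 + 5*189)*(-17600 + (71*(-201) + 71*173 + (⅓)*(-201)² + (⅓)*(-201)*173)) = (-38223 + 945)*(-17600 + (-14271 + 12283 + (⅓)*40401 - 11591)) = -37278*(-17600 + (-14271 + 12283 + 13467 - 11591)) = -37278*(-17600 - 112) = -37278*(-17712) = 660267936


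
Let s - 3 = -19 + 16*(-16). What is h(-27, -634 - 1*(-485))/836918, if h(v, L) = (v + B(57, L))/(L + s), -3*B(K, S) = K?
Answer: 23/176171239 ≈ 1.3055e-7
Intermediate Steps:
B(K, S) = -K/3
s = -272 (s = 3 + (-19 + 16*(-16)) = 3 + (-19 - 256) = 3 - 275 = -272)
h(v, L) = (-19 + v)/(-272 + L) (h(v, L) = (v - 1/3*57)/(L - 272) = (v - 19)/(-272 + L) = (-19 + v)/(-272 + L))
h(-27, -634 - 1*(-485))/836918 = ((-19 - 27)/(-272 + (-634 - 1*(-485))))/836918 = (-46/(-272 + (-634 + 485)))*(1/836918) = (-46/(-272 - 149))*(1/836918) = (-46/(-421))*(1/836918) = -1/421*(-46)*(1/836918) = (46/421)*(1/836918) = 23/176171239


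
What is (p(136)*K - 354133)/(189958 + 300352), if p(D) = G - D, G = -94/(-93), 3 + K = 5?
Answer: -32959477/45598830 ≈ -0.72281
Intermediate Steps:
K = 2 (K = -3 + 5 = 2)
G = 94/93 (G = -94*(-1/93) = 94/93 ≈ 1.0108)
p(D) = 94/93 - D
(p(136)*K - 354133)/(189958 + 300352) = ((94/93 - 1*136)*2 - 354133)/(189958 + 300352) = ((94/93 - 136)*2 - 354133)/490310 = (-12554/93*2 - 354133)*(1/490310) = (-25108/93 - 354133)*(1/490310) = -32959477/93*1/490310 = -32959477/45598830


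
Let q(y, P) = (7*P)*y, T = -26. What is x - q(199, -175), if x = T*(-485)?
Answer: 256385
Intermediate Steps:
q(y, P) = 7*P*y
x = 12610 (x = -26*(-485) = 12610)
x - q(199, -175) = 12610 - 7*(-175)*199 = 12610 - 1*(-243775) = 12610 + 243775 = 256385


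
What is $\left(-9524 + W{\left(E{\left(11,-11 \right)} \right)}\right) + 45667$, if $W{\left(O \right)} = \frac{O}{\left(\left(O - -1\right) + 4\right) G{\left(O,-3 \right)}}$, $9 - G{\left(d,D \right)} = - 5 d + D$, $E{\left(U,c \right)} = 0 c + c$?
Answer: $\frac{9324883}{258} \approx 36143.0$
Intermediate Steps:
$E{\left(U,c \right)} = c$ ($E{\left(U,c \right)} = 0 + c = c$)
$G{\left(d,D \right)} = 9 - D + 5 d$ ($G{\left(d,D \right)} = 9 - \left(- 5 d + D\right) = 9 - \left(D - 5 d\right) = 9 - D + 5 d$)
$W{\left(O \right)} = \frac{O}{\left(5 + O\right) \left(12 + 5 O\right)}$ ($W{\left(O \right)} = \frac{O}{\left(\left(O - -1\right) + 4\right) \left(9 - -3 + 5 O\right)} = \frac{O}{\left(\left(O + 1\right) + 4\right) \left(9 + 3 + 5 O\right)} = \frac{O}{\left(\left(1 + O\right) + 4\right) \left(12 + 5 O\right)} = \frac{O}{\left(5 + O\right) \left(12 + 5 O\right)}$)
$\left(-9524 + W{\left(E{\left(11,-11 \right)} \right)}\right) + 45667 = \left(-9524 - \frac{11}{\left(5 - 11\right) \left(12 + 5 \left(-11\right)\right)}\right) + 45667 = \left(-9524 - \frac{11}{\left(-6\right) \left(12 - 55\right)}\right) + 45667 = \left(-9524 - - \frac{11}{6 \left(-43\right)}\right) + 45667 = \left(-9524 - \left(- \frac{11}{6}\right) \left(- \frac{1}{43}\right)\right) + 45667 = \left(-9524 - \frac{11}{258}\right) + 45667 = - \frac{2457203}{258} + 45667 = \frac{9324883}{258}$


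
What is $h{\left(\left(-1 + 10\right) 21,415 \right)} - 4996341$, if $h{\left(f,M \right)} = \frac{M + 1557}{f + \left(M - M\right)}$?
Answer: $- \frac{944306477}{189} \approx -4.9963 \cdot 10^{6}$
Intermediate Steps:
$h{\left(f,M \right)} = \frac{1557 + M}{f}$ ($h{\left(f,M \right)} = \frac{1557 + M}{f + 0} = \frac{1557 + M}{f}$)
$h{\left(\left(-1 + 10\right) 21,415 \right)} - 4996341 = \frac{1557 + 415}{\left(-1 + 10\right) 21} - 4996341 = \frac{1}{9 \cdot 21} \cdot 1972 - 4996341 = \frac{1}{189} \cdot 1972 - 4996341 = \frac{1972}{189} - 4996341 = - \frac{944306477}{189}$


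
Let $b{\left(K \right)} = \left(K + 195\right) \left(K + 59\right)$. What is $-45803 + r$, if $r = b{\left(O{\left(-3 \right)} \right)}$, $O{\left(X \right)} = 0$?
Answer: $-34298$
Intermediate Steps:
$b{\left(K \right)} = \left(59 + K\right) \left(195 + K\right)$ ($b{\left(K \right)} = \left(195 + K\right) \left(59 + K\right) = \left(59 + K\right) \left(195 + K\right)$)
$r = 11505$ ($r = 11505 + 0^{2} + 254 \cdot 0 = 11505 + 0 + 0 = 11505$)
$-45803 + r = -45803 + 11505 = -34298$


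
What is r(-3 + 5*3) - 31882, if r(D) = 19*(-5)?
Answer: -31977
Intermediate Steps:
r(D) = -95
r(-3 + 5*3) - 31882 = -95 - 31882 = -31977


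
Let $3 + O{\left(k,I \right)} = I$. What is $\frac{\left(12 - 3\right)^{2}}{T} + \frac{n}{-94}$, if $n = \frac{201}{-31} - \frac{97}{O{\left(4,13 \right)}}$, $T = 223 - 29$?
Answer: $\frac{1666819}{2826580} \approx 0.58969$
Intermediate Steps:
$T = 194$
$O{\left(k,I \right)} = -3 + I$
$n = - \frac{5017}{310}$ ($n = \frac{201}{-31} - \frac{97}{-3 + 13} = 201 \left(- \frac{1}{31}\right) - \frac{97}{10} = - \frac{201}{31} - \frac{97}{10} = - \frac{5017}{310} \approx -16.184$)
$\frac{\left(12 - 3\right)^{2}}{T} + \frac{n}{-94} = \frac{\left(12 - 3\right)^{2}}{194} - \frac{5017}{310 \left(-94\right)} = 9^{2} \cdot \frac{1}{194} - - \frac{5017}{29140} = 81 \cdot \frac{1}{194} + \frac{5017}{29140} = \frac{81}{194} + \frac{5017}{29140} = \frac{1666819}{2826580}$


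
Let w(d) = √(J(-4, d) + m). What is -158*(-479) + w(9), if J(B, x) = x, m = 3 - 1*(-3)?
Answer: 75682 + √15 ≈ 75686.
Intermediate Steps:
m = 6 (m = 3 + 3 = 6)
w(d) = √(6 + d) (w(d) = √(d + 6) = √(6 + d))
-158*(-479) + w(9) = -158*(-479) + √(6 + 9) = 75682 + √15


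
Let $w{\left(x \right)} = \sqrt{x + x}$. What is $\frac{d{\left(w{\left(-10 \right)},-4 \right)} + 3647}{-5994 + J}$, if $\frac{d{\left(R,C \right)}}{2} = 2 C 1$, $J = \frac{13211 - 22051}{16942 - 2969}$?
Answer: $- \frac{50735963}{83763002} \approx -0.60571$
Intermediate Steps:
$w{\left(x \right)} = \sqrt{2} \sqrt{x}$ ($w{\left(x \right)} = \sqrt{2 x} = \sqrt{2} \sqrt{x}$)
$J = - \frac{8840}{13973} \approx -0.63265$
$d{\left(R,C \right)} = 4 C$ ($d{\left(R,C \right)} = 2 \cdot 2 C 1 = 2 \cdot 2 C = 4 C$)
$\frac{d{\left(w{\left(-10 \right)},-4 \right)} + 3647}{-5994 + J} = \frac{4 \left(-4\right) + 3647}{-5994 - \frac{8840}{13973}} = \frac{-16 + 3647}{- \frac{83763002}{13973}} = 3631 \left(- \frac{13973}{83763002}\right) = - \frac{50735963}{83763002}$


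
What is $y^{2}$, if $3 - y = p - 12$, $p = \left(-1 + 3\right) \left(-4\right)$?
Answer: $529$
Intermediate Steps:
$p = -8$ ($p = 2 \left(-4\right) = -8$)
$y = 23$ ($y = 3 - \left(-8 - 12\right) = 3 - -20 = 3 + 20 = 23$)
$y^{2} = 23^{2} = 529$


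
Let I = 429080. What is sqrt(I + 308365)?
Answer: sqrt(737445) ≈ 858.75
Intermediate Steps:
sqrt(I + 308365) = sqrt(429080 + 308365) = sqrt(737445)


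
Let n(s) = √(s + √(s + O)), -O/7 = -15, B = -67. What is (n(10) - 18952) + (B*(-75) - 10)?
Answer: -13937 + √(10 + √115) ≈ -13932.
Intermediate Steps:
O = 105 (O = -7*(-15) = 105)
n(s) = √(s + √(105 + s)) (n(s) = √(s + √(s + 105)) = √(s + √(105 + s)))
(n(10) - 18952) + (B*(-75) - 10) = (√(10 + √(105 + 10)) - 18952) + (-67*(-75) - 10) = (√(10 + √115) - 18952) + (5025 - 10) = (-18952 + √(10 + √115)) + 5015 = -13937 + √(10 + √115)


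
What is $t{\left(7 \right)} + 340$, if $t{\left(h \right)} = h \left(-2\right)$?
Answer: $326$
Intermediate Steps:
$t{\left(h \right)} = - 2 h$
$t{\left(7 \right)} + 340 = \left(-2\right) 7 + 340 = -14 + 340 = 326$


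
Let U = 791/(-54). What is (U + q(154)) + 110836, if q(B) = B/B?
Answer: 5984407/54 ≈ 1.1082e+5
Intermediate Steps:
q(B) = 1
U = -791/54 (U = -1/54*791 = -791/54 ≈ -14.648)
(U + q(154)) + 110836 = (-791/54 + 1) + 110836 = -737/54 + 110836 = 5984407/54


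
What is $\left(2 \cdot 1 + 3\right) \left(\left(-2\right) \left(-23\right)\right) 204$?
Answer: $46920$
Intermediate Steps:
$\left(2 \cdot 1 + 3\right) \left(\left(-2\right) \left(-23\right)\right) 204 = \left(2 + 3\right) 46 \cdot 204 = 5 \cdot 46 \cdot 204 = 230 \cdot 204 = 46920$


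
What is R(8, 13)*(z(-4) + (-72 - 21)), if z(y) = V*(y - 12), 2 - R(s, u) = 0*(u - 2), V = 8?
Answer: -442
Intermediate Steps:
R(s, u) = 2 (R(s, u) = 2 - 0*(u - 2) = 2 - 0*(-2 + u) = 2 - 1*0 = 2 + 0 = 2)
z(y) = -96 + 8*y (z(y) = 8*(y - 12) = 8*(-12 + y) = -96 + 8*y)
R(8, 13)*(z(-4) + (-72 - 21)) = 2*((-96 + 8*(-4)) + (-72 - 21)) = 2*((-96 - 32) - 93) = 2*(-128 - 93) = 2*(-221) = -442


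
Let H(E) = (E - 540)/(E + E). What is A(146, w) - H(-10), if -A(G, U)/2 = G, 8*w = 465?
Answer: -639/2 ≈ -319.50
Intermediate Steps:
w = 465/8 (w = (1/8)*465 = 465/8 ≈ 58.125)
A(G, U) = -2*G
H(E) = (-540 + E)/(2*E) (H(E) = (-540 + E)/((2*E)) = (-540 + E)*(1/(2*E)) = (-540 + E)/(2*E))
A(146, w) - H(-10) = -2*146 - (-540 - 10)/(2*(-10)) = -292 - (-1)*(-550)/(2*10) = -292 - 1*55/2 = -292 - 55/2 = -639/2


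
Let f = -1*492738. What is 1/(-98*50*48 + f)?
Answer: -1/727938 ≈ -1.3737e-6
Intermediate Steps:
f = -492738
1/(-98*50*48 + f) = 1/(-98*50*48 - 492738) = 1/(-4900*48 - 492738) = 1/(-235200 - 492738) = 1/(-727938) = -1/727938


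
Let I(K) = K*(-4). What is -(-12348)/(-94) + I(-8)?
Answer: -4670/47 ≈ -99.362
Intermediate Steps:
I(K) = -4*K
-(-12348)/(-94) + I(-8) = -(-12348)/(-94) - 4*(-8) = -(-12348)*(-1)/94 + 32 = -84*147/94 + 32 = -6174/47 + 32 = -4670/47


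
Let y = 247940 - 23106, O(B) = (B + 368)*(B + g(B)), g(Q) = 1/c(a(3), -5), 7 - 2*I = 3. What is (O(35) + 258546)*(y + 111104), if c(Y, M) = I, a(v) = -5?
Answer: 91661523145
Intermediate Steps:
I = 2 (I = 7/2 - ½*3 = 7/2 - 3/2 = 2)
c(Y, M) = 2
g(Q) = ½ (g(Q) = 1/2 = ½)
O(B) = (½ + B)*(368 + B) (O(B) = (B + 368)*(B + ½) = (368 + B)*(½ + B) = (½ + B)*(368 + B))
y = 224834
(O(35) + 258546)*(y + 111104) = ((184 + 35² + (737/2)*35) + 258546)*(224834 + 111104) = ((184 + 1225 + 25795/2) + 258546)*335938 = (28613/2 + 258546)*335938 = (545705/2)*335938 = 91661523145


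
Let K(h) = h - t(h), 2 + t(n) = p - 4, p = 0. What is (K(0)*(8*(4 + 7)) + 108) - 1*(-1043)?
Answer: 1679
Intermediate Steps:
t(n) = -6 (t(n) = -2 + (0 - 4) = -2 - 4 = -6)
K(h) = 6 + h (K(h) = h - 1*(-6) = h + 6 = 6 + h)
(K(0)*(8*(4 + 7)) + 108) - 1*(-1043) = ((6 + 0)*(8*(4 + 7)) + 108) - 1*(-1043) = (6*(8*11) + 108) + 1043 = (6*88 + 108) + 1043 = (528 + 108) + 1043 = 636 + 1043 = 1679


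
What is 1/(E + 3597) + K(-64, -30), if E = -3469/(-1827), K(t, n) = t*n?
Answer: 12624362787/6575188 ≈ 1920.0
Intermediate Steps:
K(t, n) = n*t
E = 3469/1827 (E = -3469*(-1/1827) = 3469/1827 ≈ 1.8987)
1/(E + 3597) + K(-64, -30) = 1/(3469/1827 + 3597) - 30*(-64) = 1/(6575188/1827) + 1920 = 1827/6575188 + 1920 = 12624362787/6575188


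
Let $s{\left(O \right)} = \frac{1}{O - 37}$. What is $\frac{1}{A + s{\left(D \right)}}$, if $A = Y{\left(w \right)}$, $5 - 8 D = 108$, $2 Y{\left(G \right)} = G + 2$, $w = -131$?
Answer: $- \frac{798}{51487} \approx -0.015499$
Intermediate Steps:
$Y{\left(G \right)} = 1 + \frac{G}{2}$ ($Y{\left(G \right)} = \frac{G + 2}{2} = \frac{2 + G}{2} = 1 + \frac{G}{2}$)
$D = - \frac{103}{8}$ ($D = \frac{5}{8} - \frac{27}{2} = - \frac{103}{8} \approx -12.875$)
$A = - \frac{129}{2}$ ($A = 1 + \frac{1}{2} \left(-131\right) = 1 - \frac{131}{2} = - \frac{129}{2} \approx -64.5$)
$s{\left(O \right)} = \frac{1}{-37 + O}$
$\frac{1}{A + s{\left(D \right)}} = \frac{1}{- \frac{129}{2} + \frac{1}{-37 - \frac{103}{8}}} = \frac{1}{- \frac{129}{2} + \frac{1}{- \frac{399}{8}}} = \frac{1}{- \frac{129}{2} - \frac{8}{399}} = \frac{1}{- \frac{51487}{798}} = - \frac{798}{51487}$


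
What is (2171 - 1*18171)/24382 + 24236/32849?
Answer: 32669076/400462159 ≈ 0.081578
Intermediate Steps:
(2171 - 1*18171)/24382 + 24236/32849 = (2171 - 18171)*(1/24382) + 24236*(1/32849) = -16000*1/24382 + 24236/32849 = -8000/12191 + 24236/32849 = 32669076/400462159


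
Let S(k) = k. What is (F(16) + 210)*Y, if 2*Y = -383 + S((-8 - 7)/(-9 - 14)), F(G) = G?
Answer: -993722/23 ≈ -43205.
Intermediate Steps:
Y = -4397/23 (Y = (-383 + (-8 - 7)/(-9 - 14))/2 = (-383 - 15/(-23))/2 = (-383 - 15*(-1/23))/2 = (-383 + 15/23)/2 = (½)*(-8794/23) = -4397/23 ≈ -191.17)
(F(16) + 210)*Y = (16 + 210)*(-4397/23) = 226*(-4397/23) = -993722/23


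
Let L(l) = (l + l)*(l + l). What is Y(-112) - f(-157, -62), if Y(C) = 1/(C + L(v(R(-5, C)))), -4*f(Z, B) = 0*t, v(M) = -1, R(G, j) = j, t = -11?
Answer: -1/108 ≈ -0.0092593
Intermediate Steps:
L(l) = 4*l² (L(l) = (2*l)*(2*l) = 4*l²)
f(Z, B) = 0 (f(Z, B) = -0*(-11) = -¼*0 = 0)
Y(C) = 1/(4 + C) (Y(C) = 1/(C + 4*(-1)²) = 1/(C + 4*1) = 1/(C + 4) = 1/(4 + C))
Y(-112) - f(-157, -62) = 1/(4 - 112) - 1*0 = 1/(-108) + 0 = -1/108 + 0 = -1/108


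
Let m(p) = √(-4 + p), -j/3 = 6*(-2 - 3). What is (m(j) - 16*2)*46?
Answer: -1472 + 46*√86 ≈ -1045.4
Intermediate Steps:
j = 90 (j = -18*(-2 - 3) = -18*(-5) = -3*(-30) = 90)
(m(j) - 16*2)*46 = (√(-4 + 90) - 16*2)*46 = (√86 - 32)*46 = (-32 + √86)*46 = -1472 + 46*√86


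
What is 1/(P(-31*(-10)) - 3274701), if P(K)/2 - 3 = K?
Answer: -1/3274075 ≈ -3.0543e-7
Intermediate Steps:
P(K) = 6 + 2*K
1/(P(-31*(-10)) - 3274701) = 1/((6 + 2*(-31*(-10))) - 3274701) = 1/((6 + 2*310) - 3274701) = 1/((6 + 620) - 3274701) = 1/(626 - 3274701) = 1/(-3274075) = -1/3274075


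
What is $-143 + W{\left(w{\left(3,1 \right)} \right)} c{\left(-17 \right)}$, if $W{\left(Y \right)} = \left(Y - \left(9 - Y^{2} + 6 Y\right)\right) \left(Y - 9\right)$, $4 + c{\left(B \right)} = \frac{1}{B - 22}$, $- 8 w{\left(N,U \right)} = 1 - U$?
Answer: $- \frac{6098}{13} \approx -469.08$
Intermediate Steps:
$w{\left(N,U \right)} = - \frac{1}{8} + \frac{U}{8}$ ($w{\left(N,U \right)} = - \frac{1 - U}{8} = - \frac{1}{8} + \frac{U}{8}$)
$c{\left(B \right)} = -4 + \frac{1}{-22 + B}$ ($c{\left(B \right)} = -4 + \frac{1}{B - 22} = -4 + \frac{1}{-22 + B}$)
$W{\left(Y \right)} = \left(-9 + Y\right) \left(-9 + Y^{2} - 5 Y\right)$ ($W{\left(Y \right)} = \left(Y - \left(9 - Y^{2} + 6 Y\right)\right) \left(-9 + Y\right) = \left(-9 + Y^{2} - 5 Y\right) \left(-9 + Y\right) = \left(-9 + Y\right) \left(-9 + Y^{2} - 5 Y\right)$)
$-143 + W{\left(w{\left(3,1 \right)} \right)} c{\left(-17 \right)} = -143 + \left(81 + \left(- \frac{1}{8} + \frac{1}{8} \cdot 1\right)^{3} - 14 \left(- \frac{1}{8} + \frac{1}{8} \cdot 1\right)^{2} + 36 \left(- \frac{1}{8} + \frac{1}{8} \cdot 1\right)\right) \frac{89 - -68}{-22 - 17} = -143 + \left(81 + \left(- \frac{1}{8} + \frac{1}{8}\right)^{3} - 14 \left(- \frac{1}{8} + \frac{1}{8}\right)^{2} + 36 \left(- \frac{1}{8} + \frac{1}{8}\right)\right) \frac{89 + 68}{-39} = -143 + \left(81 + 0^{3} - 14 \cdot 0^{2} + 36 \cdot 0\right) \left(\left(- \frac{1}{39}\right) 157\right) = -143 + \left(81 + 0 - 0 + 0\right) \left(- \frac{157}{39}\right) = -143 + \left(81 + 0 + 0 + 0\right) \left(- \frac{157}{39}\right) = -143 + 81 \left(- \frac{157}{39}\right) = -143 - \frac{4239}{13} = - \frac{6098}{13}$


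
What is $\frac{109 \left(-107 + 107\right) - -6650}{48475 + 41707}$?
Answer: $\frac{3325}{45091} \approx 0.07374$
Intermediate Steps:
$\frac{109 \left(-107 + 107\right) - -6650}{48475 + 41707} = \frac{109 \cdot 0 + 6650}{90182} = \left(0 + 6650\right) \frac{1}{90182} = 6650 \cdot \frac{1}{90182} = \frac{3325}{45091}$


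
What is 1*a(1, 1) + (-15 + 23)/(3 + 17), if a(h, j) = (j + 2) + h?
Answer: 22/5 ≈ 4.4000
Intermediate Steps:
a(h, j) = 2 + h + j (a(h, j) = (2 + j) + h = 2 + h + j)
1*a(1, 1) + (-15 + 23)/(3 + 17) = 1*(2 + 1 + 1) + (-15 + 23)/(3 + 17) = 1*4 + 8/20 = 4 + 8*(1/20) = 4 + 2/5 = 22/5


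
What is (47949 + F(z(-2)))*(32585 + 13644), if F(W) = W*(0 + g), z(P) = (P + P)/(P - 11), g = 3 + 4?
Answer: 28817540585/13 ≈ 2.2167e+9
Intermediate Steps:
g = 7
z(P) = 2*P/(-11 + P) (z(P) = (2*P)/(-11 + P) = 2*P/(-11 + P))
F(W) = 7*W (F(W) = W*(0 + 7) = W*7 = 7*W)
(47949 + F(z(-2)))*(32585 + 13644) = (47949 + 7*(2*(-2)/(-11 - 2)))*(32585 + 13644) = (47949 + 7*(2*(-2)/(-13)))*46229 = (47949 + 7*(2*(-2)*(-1/13)))*46229 = (47949 + 7*(4/13))*46229 = (47949 + 28/13)*46229 = (623365/13)*46229 = 28817540585/13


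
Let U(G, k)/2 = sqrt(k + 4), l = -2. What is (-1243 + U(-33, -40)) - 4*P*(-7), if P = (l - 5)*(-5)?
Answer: -263 + 12*I ≈ -263.0 + 12.0*I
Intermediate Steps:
U(G, k) = 2*sqrt(4 + k) (U(G, k) = 2*sqrt(k + 4) = 2*sqrt(4 + k))
P = 35 (P = (-2 - 5)*(-5) = -7*(-5) = 35)
(-1243 + U(-33, -40)) - 4*P*(-7) = (-1243 + 2*sqrt(4 - 40)) - 4*35*(-7) = (-1243 + 2*sqrt(-36)) - 140*(-7) = (-1243 + 2*(6*I)) + 980 = (-1243 + 12*I) + 980 = -263 + 12*I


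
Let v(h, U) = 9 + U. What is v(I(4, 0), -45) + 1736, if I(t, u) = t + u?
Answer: 1700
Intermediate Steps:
v(I(4, 0), -45) + 1736 = (9 - 45) + 1736 = -36 + 1736 = 1700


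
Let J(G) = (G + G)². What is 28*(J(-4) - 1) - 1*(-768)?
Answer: 2532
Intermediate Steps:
J(G) = 4*G² (J(G) = (2*G)² = 4*G²)
28*(J(-4) - 1) - 1*(-768) = 28*(4*(-4)² - 1) - 1*(-768) = 28*(4*16 - 1) + 768 = 28*(64 - 1) + 768 = 28*63 + 768 = 1764 + 768 = 2532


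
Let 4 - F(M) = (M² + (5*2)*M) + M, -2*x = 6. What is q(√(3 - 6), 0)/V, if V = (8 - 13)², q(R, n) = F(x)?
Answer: 28/25 ≈ 1.1200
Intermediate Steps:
x = -3 (x = -½*6 = -3)
F(M) = 4 - M² - 11*M (F(M) = 4 - ((M² + (5*2)*M) + M) = 4 - ((M² + 10*M) + M) = 4 - (M² + 11*M) = 4 + (-M² - 11*M) = 4 - M² - 11*M)
q(R, n) = 28 (q(R, n) = 4 - 1*(-3)² - 11*(-3) = 4 - 1*9 + 33 = 4 - 9 + 33 = 28)
V = 25 (V = (-5)² = 25)
q(√(3 - 6), 0)/V = 28/25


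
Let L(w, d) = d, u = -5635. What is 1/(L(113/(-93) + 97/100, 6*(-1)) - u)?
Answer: 1/5629 ≈ 0.00017765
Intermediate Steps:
1/(L(113/(-93) + 97/100, 6*(-1)) - u) = 1/(6*(-1) - 1*(-5635)) = 1/(-6 + 5635) = 1/5629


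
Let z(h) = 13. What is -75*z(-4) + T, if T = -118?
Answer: -1093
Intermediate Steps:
-75*z(-4) + T = -75*13 - 118 = -975 - 118 = -1093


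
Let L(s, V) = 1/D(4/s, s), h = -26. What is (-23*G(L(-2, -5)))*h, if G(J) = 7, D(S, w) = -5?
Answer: 4186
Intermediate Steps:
L(s, V) = -⅕ (L(s, V) = 1/(-5) = -⅕)
(-23*G(L(-2, -5)))*h = -23*7*(-26) = -161*(-26) = 4186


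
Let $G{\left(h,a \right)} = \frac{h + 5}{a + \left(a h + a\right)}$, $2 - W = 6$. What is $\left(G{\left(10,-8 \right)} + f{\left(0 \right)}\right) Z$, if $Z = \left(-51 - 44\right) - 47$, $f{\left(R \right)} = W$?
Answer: $\frac{9443}{16} \approx 590.19$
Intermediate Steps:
$W = -4$ ($W = 2 - 6 = -4$)
$f{\left(R \right)} = -4$
$G{\left(h,a \right)} = \frac{5 + h}{2 a + a h}$ ($G{\left(h,a \right)} = \frac{5 + h}{a + \left(a + a h\right)} = \frac{5 + h}{2 a + a h}$)
$Z = -142$ ($Z = -95 - 47 = -142$)
$\left(G{\left(10,-8 \right)} + f{\left(0 \right)}\right) Z = \left(\frac{5 + 10}{\left(-8\right) \left(2 + 10\right)} - 4\right) \left(-142\right) = \left(\left(- \frac{1}{8}\right) \frac{1}{12} \cdot 15 - 4\right) \left(-142\right) = \left(- \frac{5}{32} - 4\right) \left(-142\right) = \left(- \frac{133}{32}\right) \left(-142\right) = \frac{9443}{16}$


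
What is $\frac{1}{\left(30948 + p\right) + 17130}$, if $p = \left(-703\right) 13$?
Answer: $\frac{1}{38939} \approx 2.5681 \cdot 10^{-5}$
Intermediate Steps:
$p = -9139$
$\frac{1}{\left(30948 + p\right) + 17130} = \frac{1}{\left(30948 - 9139\right) + 17130} = \frac{1}{21809 + 17130} = \frac{1}{38939}$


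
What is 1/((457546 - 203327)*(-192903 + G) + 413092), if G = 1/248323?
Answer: -248323/12177559936542576 ≈ -2.0392e-11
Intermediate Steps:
G = 1/248323 ≈ 4.0270e-6
1/((457546 - 203327)*(-192903 + G) + 413092) = 1/((457546 - 203327)*(-192903 + 1/248323) + 413092) = 1/(254219*(-47902251668/248323) + 413092) = 1/(-12177662516787292/248323 + 413092) = 1/(-12177559936542576/248323) = -248323/12177559936542576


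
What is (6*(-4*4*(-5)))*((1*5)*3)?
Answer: 7200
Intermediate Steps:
(6*(-4*4*(-5)))*((1*5)*3) = (6*(-16*(-5)))*(5*3) = (6*80)*15 = 480*15 = 7200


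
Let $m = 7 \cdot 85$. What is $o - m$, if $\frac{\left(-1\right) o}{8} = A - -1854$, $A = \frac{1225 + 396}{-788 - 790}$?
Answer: $- \frac{12165419}{789} \approx -15419.0$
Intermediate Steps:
$A = - \frac{1621}{1578}$ ($A = \frac{1621}{-1578} = 1621 \left(- \frac{1}{1578}\right) = - \frac{1621}{1578} \approx -1.0273$)
$m = 595$
$o = - \frac{11695964}{789}$ ($o = - 8 \left(- \frac{1621}{1578} - -1854\right) = - 8 \left(- \frac{1621}{1578} + 1854\right) = \left(-8\right) \frac{2923991}{1578} = - \frac{11695964}{789} \approx -14824.0$)
$o - m = - \frac{11695964}{789} - 595 = - \frac{12165419}{789}$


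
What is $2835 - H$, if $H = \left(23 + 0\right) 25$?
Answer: $2260$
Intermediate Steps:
$H = 575$ ($H = 23 \cdot 25 = 575$)
$2835 - H = 2835 - 575 = 2260$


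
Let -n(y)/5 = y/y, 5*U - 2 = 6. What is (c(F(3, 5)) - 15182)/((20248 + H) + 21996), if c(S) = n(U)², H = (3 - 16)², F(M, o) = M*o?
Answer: -15157/42413 ≈ -0.35737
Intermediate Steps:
H = 169 (H = (-13)² = 169)
U = 8/5 (U = ⅖ + (⅕)*6 = ⅖ + 6/5 = 8/5 ≈ 1.6000)
n(y) = -5 (n(y) = -5*y/y = -5*1 = -5)
c(S) = 25 (c(S) = (-5)² = 25)
(c(F(3, 5)) - 15182)/((20248 + H) + 21996) = (25 - 15182)/((20248 + 169) + 21996) = -15157/(20417 + 21996) = -15157/42413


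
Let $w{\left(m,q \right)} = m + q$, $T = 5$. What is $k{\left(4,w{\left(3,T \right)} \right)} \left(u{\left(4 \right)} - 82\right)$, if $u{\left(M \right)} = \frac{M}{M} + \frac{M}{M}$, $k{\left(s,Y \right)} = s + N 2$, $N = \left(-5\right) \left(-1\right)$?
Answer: $-1120$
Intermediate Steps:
$N = 5$
$k{\left(s,Y \right)} = 10 + s$ ($k{\left(s,Y \right)} = s + 5 \cdot 2 = s + 10 = 10 + s$)
$u{\left(M \right)} = 2$ ($u{\left(M \right)} = 1 + 1 = 2$)
$k{\left(4,w{\left(3,T \right)} \right)} \left(u{\left(4 \right)} - 82\right) = \left(10 + 4\right) \left(2 - 82\right) = 14 \left(-80\right) = -1120$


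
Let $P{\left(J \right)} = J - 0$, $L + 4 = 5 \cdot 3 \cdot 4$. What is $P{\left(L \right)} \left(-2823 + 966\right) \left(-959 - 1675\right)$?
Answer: $273914928$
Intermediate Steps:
$L = 56$ ($L = -4 + 5 \cdot 3 \cdot 4 = -4 + 15 \cdot 4 = -4 + 60 = 56$)
$P{\left(J \right)} = J$ ($P{\left(J \right)} = J + 0 = J$)
$P{\left(L \right)} \left(-2823 + 966\right) \left(-959 - 1675\right) = 56 \left(-2823 + 966\right) \left(-959 - 1675\right) = 56 \left(\left(-1857\right) \left(-2634\right)\right) = 56 \cdot 4891338 = 273914928$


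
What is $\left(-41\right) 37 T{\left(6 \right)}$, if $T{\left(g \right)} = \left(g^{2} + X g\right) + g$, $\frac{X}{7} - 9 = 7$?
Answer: $-1083138$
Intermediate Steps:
$X = 112$ ($X = 63 + 7 \cdot 7 = 63 + 49 = 112$)
$T{\left(g \right)} = g^{2} + 113 g$ ($T{\left(g \right)} = \left(g^{2} + 112 g\right) + g = g^{2} + 113 g$)
$\left(-41\right) 37 T{\left(6 \right)} = \left(-41\right) 37 \cdot 6 \left(113 + 6\right) = - 1517 \cdot 6 \cdot 119 = \left(-1517\right) 714 = -1083138$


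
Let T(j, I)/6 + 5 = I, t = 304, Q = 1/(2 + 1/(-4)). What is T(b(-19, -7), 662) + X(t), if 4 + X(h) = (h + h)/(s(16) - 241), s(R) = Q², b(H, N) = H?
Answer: 46411042/11793 ≈ 3935.5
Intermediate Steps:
Q = 4/7 (Q = 1/(2 - ¼) = 1/(7/4) = 4/7 ≈ 0.57143)
s(R) = 16/49 (s(R) = (4/7)² = 16/49)
T(j, I) = -30 + 6*I
X(h) = -4 - 98*h/11793 (X(h) = -4 + (h + h)/(16/49 - 241) = -4 + (2*h)/(-11793/49) = -4 + (2*h)*(-49/11793) = -4 - 98*h/11793)
T(b(-19, -7), 662) + X(t) = (-30 + 6*662) + (-4 - 98/11793*304) = (-30 + 3972) + (-4 - 29792/11793) = 3942 - 76964/11793 = 46411042/11793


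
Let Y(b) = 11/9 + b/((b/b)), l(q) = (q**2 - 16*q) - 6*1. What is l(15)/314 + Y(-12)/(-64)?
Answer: 9181/90432 ≈ 0.10152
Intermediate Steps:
l(q) = -6 + q**2 - 16*q (l(q) = (q**2 - 16*q) - 6 = -6 + q**2 - 16*q)
Y(b) = 11/9 + b (Y(b) = 11*(1/9) + b/1 = 11/9 + b*1 = 11/9 + b)
l(15)/314 + Y(-12)/(-64) = (-6 + 15**2 - 16*15)/314 + (11/9 - 12)/(-64) = (-6 + 225 - 240)*(1/314) - 97/9*(-1/64) = -21*1/314 + 97/576 = -21/314 + 97/576 = 9181/90432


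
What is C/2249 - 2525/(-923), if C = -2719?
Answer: 18752/12283 ≈ 1.5267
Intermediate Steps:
C/2249 - 2525/(-923) = -2719/2249 - 2525/(-923) = -2719*1/2249 - 2525*(-1/923) = -2719/2249 + 2525/923 = 18752/12283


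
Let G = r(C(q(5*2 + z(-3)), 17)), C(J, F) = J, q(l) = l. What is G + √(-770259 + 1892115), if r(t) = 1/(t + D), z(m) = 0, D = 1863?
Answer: 1/1873 + 8*√17529 ≈ 1059.2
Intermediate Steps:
r(t) = 1/(1863 + t) (r(t) = 1/(t + 1863) = 1/(1863 + t))
G = 1/1873 (G = 1/(1863 + (5*2 + 0)) = 1/(1863 + (10 + 0)) = 1/(1863 + 10) = 1/1873 ≈ 0.00053390)
G + √(-770259 + 1892115) = 1/1873 + √(-770259 + 1892115) = 1/1873 + √1121856 = 1/1873 + 8*√17529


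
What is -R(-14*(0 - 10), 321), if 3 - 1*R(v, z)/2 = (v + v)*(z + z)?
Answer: 359514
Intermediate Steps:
R(v, z) = 6 - 8*v*z (R(v, z) = 6 - 2*(v + v)*(z + z) = 6 - 2*2*v*2*z = 6 - 8*v*z)
-R(-14*(0 - 10), 321) = -(6 - 8*(-14*(0 - 10))*321) = -(6 - 8*(-14*(-10))*321) = -(6 - 8*140*321) = -(6 - 359520) = -1*(-359514) = 359514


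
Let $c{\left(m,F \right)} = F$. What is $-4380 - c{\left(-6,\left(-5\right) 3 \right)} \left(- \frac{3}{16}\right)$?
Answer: $- \frac{70125}{16} \approx -4382.8$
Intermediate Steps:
$-4380 - c{\left(-6,\left(-5\right) 3 \right)} \left(- \frac{3}{16}\right) = -4380 - \left(-5\right) 3 \left(- \frac{3}{16}\right) = -4380 - - 15 \left(\left(-3\right) \frac{1}{16}\right) = -4380 - \left(-15\right) \left(- \frac{3}{16}\right) = -4380 - \frac{45}{16} = - \frac{70125}{16}$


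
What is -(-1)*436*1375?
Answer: 599500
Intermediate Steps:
-(-1)*436*1375 = -(-1)*599500 = -1*(-599500) = 599500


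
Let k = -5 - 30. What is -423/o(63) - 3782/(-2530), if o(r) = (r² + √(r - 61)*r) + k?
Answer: 1938979622/1397682055 + 3807*√2/2209774 ≈ 1.3897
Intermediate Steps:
k = -35
o(r) = -35 + r² + r*√(-61 + r) (o(r) = (r² + √(r - 61)*r) - 35 = (r² + √(-61 + r)*r) - 35 = (r² + r*√(-61 + r)) - 35 = -35 + r² + r*√(-61 + r))
-423/o(63) - 3782/(-2530) = -423/(-35 + 63² + 63*√(-61 + 63)) - 3782/(-2530) = -423/(-35 + 3969 + 63*√2) - 3782*(-1/2530) = -423/(3934 + 63*√2) + 1891/1265 = 1891/1265 - 423/(3934 + 63*√2)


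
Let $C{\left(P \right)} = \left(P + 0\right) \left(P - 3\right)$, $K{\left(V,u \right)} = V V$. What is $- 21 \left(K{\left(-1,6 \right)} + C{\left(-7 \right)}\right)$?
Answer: $-1491$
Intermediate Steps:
$K{\left(V,u \right)} = V^{2}$
$C{\left(P \right)} = P \left(-3 + P\right)$
$- 21 \left(K{\left(-1,6 \right)} + C{\left(-7 \right)}\right) = - 21 \left(\left(-1\right)^{2} - 7 \left(-3 - 7\right)\right) = - 21 \left(1 - -70\right) = - 21 \left(1 + 70\right) = \left(-21\right) 71 = -1491$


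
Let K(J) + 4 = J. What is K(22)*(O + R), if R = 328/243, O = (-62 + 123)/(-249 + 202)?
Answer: 1186/1269 ≈ 0.93459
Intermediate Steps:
O = -61/47 (O = 61/(-47) = 61*(-1/47) = -61/47 ≈ -1.2979)
R = 328/243 (R = 328*(1/243) = 328/243 ≈ 1.3498)
K(J) = -4 + J
K(22)*(O + R) = (-4 + 22)*(-61/47 + 328/243) = 18*(593/11421) = 1186/1269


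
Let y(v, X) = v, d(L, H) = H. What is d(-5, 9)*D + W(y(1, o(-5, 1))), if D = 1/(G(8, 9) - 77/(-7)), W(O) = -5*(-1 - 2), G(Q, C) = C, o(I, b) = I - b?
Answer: 309/20 ≈ 15.450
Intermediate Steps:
W(O) = 15 (W(O) = -5*(-3) = 15)
D = 1/20 (D = 1/(9 - 77/(-7)) = 1/(9 - 77*(-⅐)) = 1/(9 + 11) = 1/20 ≈ 0.050000)
d(-5, 9)*D + W(y(1, o(-5, 1))) = 9*(1/20) + 15 = 9/20 + 15 = 309/20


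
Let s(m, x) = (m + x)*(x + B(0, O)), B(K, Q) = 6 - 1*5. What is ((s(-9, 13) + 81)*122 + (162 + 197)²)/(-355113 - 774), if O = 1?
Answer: -145595/355887 ≈ -0.40910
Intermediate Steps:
B(K, Q) = 1 (B(K, Q) = 6 - 5 = 1)
s(m, x) = (1 + x)*(m + x) (s(m, x) = (m + x)*(x + 1) = (m + x)*(1 + x) = (1 + x)*(m + x))
((s(-9, 13) + 81)*122 + (162 + 197)²)/(-355113 - 774) = (((-9 + 13 + 13² - 9*13) + 81)*122 + (162 + 197)²)/(-355113 - 774) = (((-9 + 13 + 169 - 117) + 81)*122 + 359²)/(-355887) = ((56 + 81)*122 + 128881)*(-1/355887) = (137*122 + 128881)*(-1/355887) = (16714 + 128881)*(-1/355887) = 145595*(-1/355887) = -145595/355887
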